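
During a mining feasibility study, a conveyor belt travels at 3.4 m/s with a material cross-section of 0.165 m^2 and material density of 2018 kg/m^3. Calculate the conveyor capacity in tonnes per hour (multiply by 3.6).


Volumetric flow = speed * area
= 3.4 * 0.165 = 0.561 m^3/s
Mass flow = volumetric * density
= 0.561 * 2018 = 1132.098 kg/s
Convert to t/h: multiply by 3.6
Capacity = 1132.098 * 3.6
= 4075.5528 t/h

4075.5528 t/h


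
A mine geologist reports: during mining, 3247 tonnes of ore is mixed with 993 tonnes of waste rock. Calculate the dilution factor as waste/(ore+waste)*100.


23.4198%

Total material = ore + waste
= 3247 + 993 = 4240 tonnes
Dilution = waste / total * 100
= 993 / 4240 * 100
= 0.2341981132 * 100
= 23.4198%


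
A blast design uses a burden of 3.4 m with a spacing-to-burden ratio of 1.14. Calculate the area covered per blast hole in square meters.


13.1784 m^2

First, find the spacing:
Spacing = burden * ratio = 3.4 * 1.14
= 3.876 m
Then, calculate the area:
Area = burden * spacing = 3.4 * 3.876
= 13.1784 m^2


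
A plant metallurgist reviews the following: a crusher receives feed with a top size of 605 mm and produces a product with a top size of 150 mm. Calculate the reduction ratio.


4.0333

Reduction ratio = feed size / product size
= 605 / 150
= 4.0333


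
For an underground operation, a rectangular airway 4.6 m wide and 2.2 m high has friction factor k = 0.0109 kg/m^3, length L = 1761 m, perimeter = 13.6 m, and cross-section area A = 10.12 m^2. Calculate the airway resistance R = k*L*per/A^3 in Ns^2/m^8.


Compute the numerator:
k * L * per = 0.0109 * 1761 * 13.6
= 261.05064
Compute the denominator:
A^3 = 10.12^3 = 1036.433728
Resistance:
R = 261.05064 / 1036.433728
= 0.2519 Ns^2/m^8

0.2519 Ns^2/m^8


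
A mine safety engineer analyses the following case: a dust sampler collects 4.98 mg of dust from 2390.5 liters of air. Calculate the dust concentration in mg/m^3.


Convert liters to m^3: 1 m^3 = 1000 L
Concentration = mass / volume * 1000
= 4.98 / 2390.5 * 1000
= 0.002083246183 * 1000
= 2.0832 mg/m^3

2.0832 mg/m^3


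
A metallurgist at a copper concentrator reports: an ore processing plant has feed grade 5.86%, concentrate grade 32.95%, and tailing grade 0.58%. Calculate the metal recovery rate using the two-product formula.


Using the two-product formula:
R = 100 * c * (f - t) / (f * (c - t))
Numerator = 100 * 32.95 * (5.86 - 0.58)
= 100 * 32.95 * 5.28
= 17397.6
Denominator = 5.86 * (32.95 - 0.58)
= 5.86 * 32.37
= 189.6882
R = 17397.6 / 189.6882
= 91.7168%

91.7168%


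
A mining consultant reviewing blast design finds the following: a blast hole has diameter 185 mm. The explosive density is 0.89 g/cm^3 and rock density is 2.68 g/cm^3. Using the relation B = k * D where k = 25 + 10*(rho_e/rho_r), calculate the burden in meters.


First, compute k:
rho_e / rho_r = 0.89 / 2.68 = 0.3320895522
k = 25 + 10 * 0.3320895522 = 28.32089552
Then, compute burden:
B = k * D / 1000 = 28.32089552 * 185 / 1000
= 5239.365672 / 1000
= 5.2394 m

5.2394 m


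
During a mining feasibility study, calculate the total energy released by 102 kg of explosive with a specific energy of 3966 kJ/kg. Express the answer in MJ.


Energy = mass * specific_energy / 1000
= 102 * 3966 / 1000
= 404532 / 1000
= 404.532 MJ

404.532 MJ


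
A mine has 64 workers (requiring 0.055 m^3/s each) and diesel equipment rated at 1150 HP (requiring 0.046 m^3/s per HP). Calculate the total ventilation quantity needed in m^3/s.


Airflow for workers:
Q_people = 64 * 0.055 = 3.52 m^3/s
Airflow for diesel equipment:
Q_diesel = 1150 * 0.046 = 52.9 m^3/s
Total ventilation:
Q_total = 3.52 + 52.9
= 56.42 m^3/s

56.42 m^3/s


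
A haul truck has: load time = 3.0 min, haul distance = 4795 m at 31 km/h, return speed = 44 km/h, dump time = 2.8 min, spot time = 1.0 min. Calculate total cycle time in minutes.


Convert haul speed to m/min: 31 * 1000/60 = 516.6666667 m/min
Haul time = 4795 / 516.6666667 = 9.280645161 min
Convert return speed to m/min: 44 * 1000/60 = 733.3333333 m/min
Return time = 4795 / 733.3333333 = 6.538636364 min
Total cycle time:
= 3.0 + 9.280645161 + 2.8 + 6.538636364 + 1.0
= 22.6193 min

22.6193 min


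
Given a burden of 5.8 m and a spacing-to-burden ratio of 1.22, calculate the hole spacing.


7.076 m

Spacing = burden * ratio
= 5.8 * 1.22
= 7.076 m


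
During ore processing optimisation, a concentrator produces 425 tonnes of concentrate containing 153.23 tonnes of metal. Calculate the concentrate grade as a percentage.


36.0541%

Grade = (metal in concentrate / concentrate mass) * 100
= (153.23 / 425) * 100
= 0.3605411765 * 100
= 36.0541%


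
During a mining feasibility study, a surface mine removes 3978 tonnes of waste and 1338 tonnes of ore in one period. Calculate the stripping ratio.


2.9731

Stripping ratio = waste tonnage / ore tonnage
= 3978 / 1338
= 2.9731


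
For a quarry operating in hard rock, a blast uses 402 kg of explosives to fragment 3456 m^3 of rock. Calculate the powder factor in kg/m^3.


0.1163 kg/m^3

Powder factor = explosive mass / rock volume
= 402 / 3456
= 0.1163 kg/m^3


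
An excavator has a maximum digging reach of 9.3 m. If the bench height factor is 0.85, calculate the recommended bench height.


Bench height = reach * factor
= 9.3 * 0.85
= 7.905 m

7.905 m


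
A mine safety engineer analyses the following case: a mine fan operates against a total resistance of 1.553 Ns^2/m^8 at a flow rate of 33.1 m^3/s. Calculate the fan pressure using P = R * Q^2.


1701.4823 Pa

Compute Q^2:
Q^2 = 33.1^2 = 1095.61
Compute pressure:
P = R * Q^2 = 1.553 * 1095.61
= 1701.4823 Pa


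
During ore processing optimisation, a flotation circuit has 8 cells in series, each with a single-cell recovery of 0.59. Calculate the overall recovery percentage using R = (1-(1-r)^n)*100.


99.9202%

Complement of single-cell recovery:
1 - r = 1 - 0.59 = 0.41
Raise to power n:
(1 - r)^8 = 0.41^8 = 0.0007984925229
Overall recovery:
R = (1 - 0.0007984925229) * 100
= 99.9202%


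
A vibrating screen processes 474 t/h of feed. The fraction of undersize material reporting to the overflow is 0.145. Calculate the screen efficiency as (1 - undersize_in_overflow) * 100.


85.5%

Screen efficiency = (1 - fraction of undersize in overflow) * 100
= (1 - 0.145) * 100
= 0.855 * 100
= 85.5%


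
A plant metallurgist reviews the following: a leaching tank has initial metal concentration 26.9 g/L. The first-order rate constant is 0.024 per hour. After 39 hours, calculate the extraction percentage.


60.7807%

Compute the exponent:
-k * t = -0.024 * 39 = -0.936
Remaining concentration:
C = 26.9 * exp(-0.936)
= 26.9 * 0.3921934759
= 10.5500045 g/L
Extracted = 26.9 - 10.5500045 = 16.3499955 g/L
Extraction % = 16.3499955 / 26.9 * 100
= 60.7807%


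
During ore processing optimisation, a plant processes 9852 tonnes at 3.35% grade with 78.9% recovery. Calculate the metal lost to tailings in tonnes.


69.6389 tonnes

Total metal in feed:
= 9852 * 3.35 / 100 = 330.042 tonnes
Metal recovered:
= 330.042 * 78.9 / 100 = 260.403138 tonnes
Metal lost to tailings:
= 330.042 - 260.403138
= 69.6389 tonnes


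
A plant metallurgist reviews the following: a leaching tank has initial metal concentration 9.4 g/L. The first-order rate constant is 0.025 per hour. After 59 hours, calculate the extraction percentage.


77.1221%

Compute the exponent:
-k * t = -0.025 * 59 = -1.475
Remaining concentration:
C = 9.4 * exp(-1.475)
= 9.4 * 0.228778727
= 2.150520034 g/L
Extracted = 9.4 - 2.150520034 = 7.249479966 g/L
Extraction % = 7.249479966 / 9.4 * 100
= 77.1221%


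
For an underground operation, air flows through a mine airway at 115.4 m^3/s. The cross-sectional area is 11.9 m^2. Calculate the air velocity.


9.6975 m/s

Velocity = flow rate / cross-sectional area
= 115.4 / 11.9
= 9.6975 m/s


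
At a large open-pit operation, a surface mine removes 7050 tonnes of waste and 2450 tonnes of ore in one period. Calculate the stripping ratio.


2.8776

Stripping ratio = waste tonnage / ore tonnage
= 7050 / 2450
= 2.8776


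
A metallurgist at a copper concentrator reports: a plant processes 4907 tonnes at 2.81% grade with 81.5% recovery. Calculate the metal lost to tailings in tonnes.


25.509 tonnes

Total metal in feed:
= 4907 * 2.81 / 100 = 137.8867 tonnes
Metal recovered:
= 137.8867 * 81.5 / 100 = 112.3776605 tonnes
Metal lost to tailings:
= 137.8867 - 112.3776605
= 25.509 tonnes


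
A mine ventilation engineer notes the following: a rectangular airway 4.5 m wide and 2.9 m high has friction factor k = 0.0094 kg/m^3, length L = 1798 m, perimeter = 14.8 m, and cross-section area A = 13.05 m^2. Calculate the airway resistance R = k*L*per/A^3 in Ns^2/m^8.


Compute the numerator:
k * L * per = 0.0094 * 1798 * 14.8
= 250.13776
Compute the denominator:
A^3 = 13.05^3 = 2222.447625
Resistance:
R = 250.13776 / 2222.447625
= 0.1126 Ns^2/m^8

0.1126 Ns^2/m^8


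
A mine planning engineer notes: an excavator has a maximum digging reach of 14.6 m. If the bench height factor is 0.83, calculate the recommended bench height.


Bench height = reach * factor
= 14.6 * 0.83
= 12.118 m

12.118 m


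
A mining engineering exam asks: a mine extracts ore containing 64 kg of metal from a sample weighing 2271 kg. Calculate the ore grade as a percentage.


Ore grade = (metal mass / ore mass) * 100
= (64 / 2271) * 100
= 0.02818141788 * 100
= 2.8181%

2.8181%


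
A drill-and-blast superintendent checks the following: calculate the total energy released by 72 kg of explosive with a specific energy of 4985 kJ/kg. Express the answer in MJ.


Energy = mass * specific_energy / 1000
= 72 * 4985 / 1000
= 358920 / 1000
= 358.92 MJ

358.92 MJ


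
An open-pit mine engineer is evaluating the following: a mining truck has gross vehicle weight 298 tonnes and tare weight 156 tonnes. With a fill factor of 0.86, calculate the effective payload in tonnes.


Maximum payload = gross - tare
= 298 - 156 = 142 tonnes
Effective payload = max payload * fill factor
= 142 * 0.86
= 122.12 tonnes

122.12 tonnes


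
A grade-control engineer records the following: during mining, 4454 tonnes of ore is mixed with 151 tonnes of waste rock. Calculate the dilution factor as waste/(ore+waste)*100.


Total material = ore + waste
= 4454 + 151 = 4605 tonnes
Dilution = waste / total * 100
= 151 / 4605 * 100
= 0.03279044517 * 100
= 3.279%

3.279%


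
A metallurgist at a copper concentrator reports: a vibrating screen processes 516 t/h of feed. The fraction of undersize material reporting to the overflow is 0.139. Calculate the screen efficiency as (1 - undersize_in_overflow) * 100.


Screen efficiency = (1 - fraction of undersize in overflow) * 100
= (1 - 0.139) * 100
= 0.861 * 100
= 86.1%

86.1%


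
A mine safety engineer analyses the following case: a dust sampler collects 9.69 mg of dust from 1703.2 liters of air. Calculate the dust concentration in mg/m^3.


Convert liters to m^3: 1 m^3 = 1000 L
Concentration = mass / volume * 1000
= 9.69 / 1703.2 * 1000
= 0.005689290747 * 1000
= 5.6893 mg/m^3

5.6893 mg/m^3


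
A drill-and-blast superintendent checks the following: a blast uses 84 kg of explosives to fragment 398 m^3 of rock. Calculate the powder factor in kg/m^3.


Powder factor = explosive mass / rock volume
= 84 / 398
= 0.2111 kg/m^3

0.2111 kg/m^3


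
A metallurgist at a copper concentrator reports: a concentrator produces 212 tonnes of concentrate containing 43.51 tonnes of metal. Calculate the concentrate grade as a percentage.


20.5236%

Grade = (metal in concentrate / concentrate mass) * 100
= (43.51 / 212) * 100
= 0.2052358491 * 100
= 20.5236%


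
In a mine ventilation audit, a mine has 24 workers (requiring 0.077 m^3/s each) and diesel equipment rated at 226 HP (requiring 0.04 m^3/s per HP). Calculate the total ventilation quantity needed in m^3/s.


10.888 m^3/s

Airflow for workers:
Q_people = 24 * 0.077 = 1.848 m^3/s
Airflow for diesel equipment:
Q_diesel = 226 * 0.04 = 9.04 m^3/s
Total ventilation:
Q_total = 1.848 + 9.04
= 10.888 m^3/s


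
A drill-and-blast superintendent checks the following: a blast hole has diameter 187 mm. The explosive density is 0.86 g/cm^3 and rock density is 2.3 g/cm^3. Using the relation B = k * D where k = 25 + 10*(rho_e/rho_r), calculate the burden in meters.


5.3742 m

First, compute k:
rho_e / rho_r = 0.86 / 2.3 = 0.3739130435
k = 25 + 10 * 0.3739130435 = 28.73913043
Then, compute burden:
B = k * D / 1000 = 28.73913043 * 187 / 1000
= 5374.217391 / 1000
= 5.3742 m


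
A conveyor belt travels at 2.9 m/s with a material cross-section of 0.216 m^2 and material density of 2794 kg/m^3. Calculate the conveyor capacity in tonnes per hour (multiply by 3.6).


Volumetric flow = speed * area
= 2.9 * 0.216 = 0.6264 m^3/s
Mass flow = volumetric * density
= 0.6264 * 2794 = 1750.1616 kg/s
Convert to t/h: multiply by 3.6
Capacity = 1750.1616 * 3.6
= 6300.5818 t/h

6300.5818 t/h


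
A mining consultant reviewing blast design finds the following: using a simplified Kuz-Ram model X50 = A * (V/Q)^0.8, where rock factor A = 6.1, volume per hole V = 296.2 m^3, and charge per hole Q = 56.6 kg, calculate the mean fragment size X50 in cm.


22.9269 cm

Compute V/Q:
V/Q = 296.2 / 56.6 = 5.233215548
Raise to the power 0.8:
(V/Q)^0.8 = 5.233215548^0.8 = 3.758502975
Multiply by A:
X50 = 6.1 * 3.758502975
= 22.9269 cm


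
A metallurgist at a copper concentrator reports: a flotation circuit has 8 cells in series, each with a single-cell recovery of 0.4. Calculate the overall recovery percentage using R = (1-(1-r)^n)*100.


98.3204%

Complement of single-cell recovery:
1 - r = 1 - 0.4 = 0.6
Raise to power n:
(1 - r)^8 = 0.6^8 = 0.01679616
Overall recovery:
R = (1 - 0.01679616) * 100
= 98.3204%


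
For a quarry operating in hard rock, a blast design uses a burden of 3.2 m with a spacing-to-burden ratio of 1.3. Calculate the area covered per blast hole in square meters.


First, find the spacing:
Spacing = burden * ratio = 3.2 * 1.3
= 4.16 m
Then, calculate the area:
Area = burden * spacing = 3.2 * 4.16
= 13.312 m^2

13.312 m^2


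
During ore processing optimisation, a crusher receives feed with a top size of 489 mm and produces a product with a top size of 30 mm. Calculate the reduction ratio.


Reduction ratio = feed size / product size
= 489 / 30
= 16.3

16.3


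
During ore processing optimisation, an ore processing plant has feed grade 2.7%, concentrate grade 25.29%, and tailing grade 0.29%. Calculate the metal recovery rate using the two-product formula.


90.2947%

Using the two-product formula:
R = 100 * c * (f - t) / (f * (c - t))
Numerator = 100 * 25.29 * (2.7 - 0.29)
= 100 * 25.29 * 2.41
= 6094.89
Denominator = 2.7 * (25.29 - 0.29)
= 2.7 * 25.0
= 67.5
R = 6094.89 / 67.5
= 90.2947%


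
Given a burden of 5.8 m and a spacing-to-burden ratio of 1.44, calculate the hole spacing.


Spacing = burden * ratio
= 5.8 * 1.44
= 8.352 m

8.352 m


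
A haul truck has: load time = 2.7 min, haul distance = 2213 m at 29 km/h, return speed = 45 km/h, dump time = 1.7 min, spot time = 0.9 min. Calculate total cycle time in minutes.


12.8293 min

Convert haul speed to m/min: 29 * 1000/60 = 483.3333333 m/min
Haul time = 2213 / 483.3333333 = 4.57862069 min
Convert return speed to m/min: 45 * 1000/60 = 750 m/min
Return time = 2213 / 750 = 2.950666667 min
Total cycle time:
= 2.7 + 4.57862069 + 1.7 + 2.950666667 + 0.9
= 12.8293 min


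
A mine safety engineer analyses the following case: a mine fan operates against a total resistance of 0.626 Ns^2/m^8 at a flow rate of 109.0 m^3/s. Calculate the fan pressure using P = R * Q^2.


7437.506 Pa

Compute Q^2:
Q^2 = 109.0^2 = 11881.0
Compute pressure:
P = R * Q^2 = 0.626 * 11881.0
= 7437.506 Pa


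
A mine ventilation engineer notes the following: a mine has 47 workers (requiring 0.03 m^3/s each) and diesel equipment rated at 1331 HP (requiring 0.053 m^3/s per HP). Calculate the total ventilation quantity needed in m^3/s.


Airflow for workers:
Q_people = 47 * 0.03 = 1.41 m^3/s
Airflow for diesel equipment:
Q_diesel = 1331 * 0.053 = 70.543 m^3/s
Total ventilation:
Q_total = 1.41 + 70.543
= 71.953 m^3/s

71.953 m^3/s


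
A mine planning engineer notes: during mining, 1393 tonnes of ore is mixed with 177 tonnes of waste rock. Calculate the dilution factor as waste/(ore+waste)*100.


11.2739%

Total material = ore + waste
= 1393 + 177 = 1570 tonnes
Dilution = waste / total * 100
= 177 / 1570 * 100
= 0.1127388535 * 100
= 11.2739%


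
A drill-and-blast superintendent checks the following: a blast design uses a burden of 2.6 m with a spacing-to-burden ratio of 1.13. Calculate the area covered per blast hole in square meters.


First, find the spacing:
Spacing = burden * ratio = 2.6 * 1.13
= 2.938 m
Then, calculate the area:
Area = burden * spacing = 2.6 * 2.938
= 7.6388 m^2

7.6388 m^2


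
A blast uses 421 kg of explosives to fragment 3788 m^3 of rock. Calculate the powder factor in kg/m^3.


0.1111 kg/m^3

Powder factor = explosive mass / rock volume
= 421 / 3788
= 0.1111 kg/m^3


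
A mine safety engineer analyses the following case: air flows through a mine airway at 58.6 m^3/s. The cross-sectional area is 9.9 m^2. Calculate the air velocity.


5.9192 m/s

Velocity = flow rate / cross-sectional area
= 58.6 / 9.9
= 5.9192 m/s


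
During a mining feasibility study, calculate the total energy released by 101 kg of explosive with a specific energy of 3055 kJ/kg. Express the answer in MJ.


Energy = mass * specific_energy / 1000
= 101 * 3055 / 1000
= 308555 / 1000
= 308.555 MJ

308.555 MJ


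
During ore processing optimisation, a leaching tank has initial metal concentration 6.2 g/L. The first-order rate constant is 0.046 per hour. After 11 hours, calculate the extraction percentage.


Compute the exponent:
-k * t = -0.046 * 11 = -0.506
Remaining concentration:
C = 6.2 * exp(-0.506)
= 6.2 * 0.6029023715
= 3.737994703 g/L
Extracted = 6.2 - 3.737994703 = 2.462005297 g/L
Extraction % = 2.462005297 / 6.2 * 100
= 39.7098%

39.7098%


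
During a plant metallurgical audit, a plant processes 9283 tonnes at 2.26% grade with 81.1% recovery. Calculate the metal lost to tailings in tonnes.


39.6514 tonnes

Total metal in feed:
= 9283 * 2.26 / 100 = 209.7958 tonnes
Metal recovered:
= 209.7958 * 81.1 / 100 = 170.1443938 tonnes
Metal lost to tailings:
= 209.7958 - 170.1443938
= 39.6514 tonnes


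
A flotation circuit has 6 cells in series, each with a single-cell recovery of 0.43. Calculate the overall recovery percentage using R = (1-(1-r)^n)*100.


96.5704%

Complement of single-cell recovery:
1 - r = 1 - 0.43 = 0.57
Raise to power n:
(1 - r)^6 = 0.57^6 = 0.03429644725
Overall recovery:
R = (1 - 0.03429644725) * 100
= 96.5704%


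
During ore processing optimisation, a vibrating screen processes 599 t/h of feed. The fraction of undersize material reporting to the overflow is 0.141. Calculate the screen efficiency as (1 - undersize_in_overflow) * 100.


Screen efficiency = (1 - fraction of undersize in overflow) * 100
= (1 - 0.141) * 100
= 0.859 * 100
= 85.9%

85.9%


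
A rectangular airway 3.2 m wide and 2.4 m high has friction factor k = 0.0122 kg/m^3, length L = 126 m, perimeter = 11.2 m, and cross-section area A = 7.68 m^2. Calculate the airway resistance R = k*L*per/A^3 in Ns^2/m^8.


0.038 Ns^2/m^8

Compute the numerator:
k * L * per = 0.0122 * 126 * 11.2
= 17.21664
Compute the denominator:
A^3 = 7.68^3 = 452.984832
Resistance:
R = 17.21664 / 452.984832
= 0.038 Ns^2/m^8


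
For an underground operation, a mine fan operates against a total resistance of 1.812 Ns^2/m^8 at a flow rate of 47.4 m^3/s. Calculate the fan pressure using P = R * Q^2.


4071.1291 Pa

Compute Q^2:
Q^2 = 47.4^2 = 2246.76
Compute pressure:
P = R * Q^2 = 1.812 * 2246.76
= 4071.1291 Pa


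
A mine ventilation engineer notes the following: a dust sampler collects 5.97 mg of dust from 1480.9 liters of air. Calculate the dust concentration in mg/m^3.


Convert liters to m^3: 1 m^3 = 1000 L
Concentration = mass / volume * 1000
= 5.97 / 1480.9 * 1000
= 0.004031332298 * 1000
= 4.0313 mg/m^3

4.0313 mg/m^3


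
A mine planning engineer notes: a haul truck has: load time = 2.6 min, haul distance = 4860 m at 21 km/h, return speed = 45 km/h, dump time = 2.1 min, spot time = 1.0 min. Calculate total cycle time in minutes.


Convert haul speed to m/min: 21 * 1000/60 = 350 m/min
Haul time = 4860 / 350 = 13.88571429 min
Convert return speed to m/min: 45 * 1000/60 = 750 m/min
Return time = 4860 / 750 = 6.48 min
Total cycle time:
= 2.6 + 13.88571429 + 2.1 + 6.48 + 1.0
= 26.0657 min

26.0657 min


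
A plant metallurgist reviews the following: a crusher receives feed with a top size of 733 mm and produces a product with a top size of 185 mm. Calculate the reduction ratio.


3.9622

Reduction ratio = feed size / product size
= 733 / 185
= 3.9622


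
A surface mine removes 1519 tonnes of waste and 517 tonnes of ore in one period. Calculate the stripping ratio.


Stripping ratio = waste tonnage / ore tonnage
= 1519 / 517
= 2.9381

2.9381


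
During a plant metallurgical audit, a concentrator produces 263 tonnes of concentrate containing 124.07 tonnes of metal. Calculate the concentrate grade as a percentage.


47.1749%

Grade = (metal in concentrate / concentrate mass) * 100
= (124.07 / 263) * 100
= 0.4717490494 * 100
= 47.1749%


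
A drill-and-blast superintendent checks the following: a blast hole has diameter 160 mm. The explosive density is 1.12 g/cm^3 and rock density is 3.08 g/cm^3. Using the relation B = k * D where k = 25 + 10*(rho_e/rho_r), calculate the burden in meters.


4.5818 m

First, compute k:
rho_e / rho_r = 1.12 / 3.08 = 0.3636363636
k = 25 + 10 * 0.3636363636 = 28.63636364
Then, compute burden:
B = k * D / 1000 = 28.63636364 * 160 / 1000
= 4581.818182 / 1000
= 4.5818 m


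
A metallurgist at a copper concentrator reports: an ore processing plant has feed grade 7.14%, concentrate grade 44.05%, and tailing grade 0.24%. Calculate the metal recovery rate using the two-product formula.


97.1681%

Using the two-product formula:
R = 100 * c * (f - t) / (f * (c - t))
Numerator = 100 * 44.05 * (7.14 - 0.24)
= 100 * 44.05 * 6.9
= 30394.5
Denominator = 7.14 * (44.05 - 0.24)
= 7.14 * 43.81
= 312.8034
R = 30394.5 / 312.8034
= 97.1681%


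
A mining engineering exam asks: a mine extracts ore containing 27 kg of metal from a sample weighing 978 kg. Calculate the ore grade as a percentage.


Ore grade = (metal mass / ore mass) * 100
= (27 / 978) * 100
= 0.02760736196 * 100
= 2.7607%

2.7607%


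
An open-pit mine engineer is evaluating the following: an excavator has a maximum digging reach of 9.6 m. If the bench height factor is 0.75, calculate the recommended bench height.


Bench height = reach * factor
= 9.6 * 0.75
= 7.2 m

7.2 m


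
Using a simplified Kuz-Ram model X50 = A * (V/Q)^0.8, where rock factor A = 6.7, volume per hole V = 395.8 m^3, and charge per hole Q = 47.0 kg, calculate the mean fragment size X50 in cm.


36.8449 cm

Compute V/Q:
V/Q = 395.8 / 47.0 = 8.421276596
Raise to the power 0.8:
(V/Q)^0.8 = 8.421276596^0.8 = 5.499235844
Multiply by A:
X50 = 6.7 * 5.499235844
= 36.8449 cm


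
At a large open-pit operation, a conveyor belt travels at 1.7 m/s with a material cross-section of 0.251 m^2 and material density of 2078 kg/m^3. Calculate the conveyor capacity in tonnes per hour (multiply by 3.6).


3192.0574 t/h

Volumetric flow = speed * area
= 1.7 * 0.251 = 0.4267 m^3/s
Mass flow = volumetric * density
= 0.4267 * 2078 = 886.6826 kg/s
Convert to t/h: multiply by 3.6
Capacity = 886.6826 * 3.6
= 3192.0574 t/h


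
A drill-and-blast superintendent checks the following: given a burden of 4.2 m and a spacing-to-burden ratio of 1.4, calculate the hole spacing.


5.88 m

Spacing = burden * ratio
= 4.2 * 1.4
= 5.88 m


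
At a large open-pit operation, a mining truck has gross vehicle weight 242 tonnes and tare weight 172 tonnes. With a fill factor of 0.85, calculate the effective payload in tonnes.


59.5 tonnes

Maximum payload = gross - tare
= 242 - 172 = 70 tonnes
Effective payload = max payload * fill factor
= 70 * 0.85
= 59.5 tonnes


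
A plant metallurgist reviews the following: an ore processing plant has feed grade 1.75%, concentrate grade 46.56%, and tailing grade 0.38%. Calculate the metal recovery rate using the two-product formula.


Using the two-product formula:
R = 100 * c * (f - t) / (f * (c - t))
Numerator = 100 * 46.56 * (1.75 - 0.38)
= 100 * 46.56 * 1.37
= 6378.72
Denominator = 1.75 * (46.56 - 0.38)
= 1.75 * 46.18
= 80.815
R = 6378.72 / 80.815
= 78.9299%

78.9299%


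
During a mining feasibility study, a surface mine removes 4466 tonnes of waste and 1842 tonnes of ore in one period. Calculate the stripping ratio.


Stripping ratio = waste tonnage / ore tonnage
= 4466 / 1842
= 2.4245

2.4245


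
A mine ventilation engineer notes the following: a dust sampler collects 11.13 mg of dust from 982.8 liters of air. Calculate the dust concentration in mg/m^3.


Convert liters to m^3: 1 m^3 = 1000 L
Concentration = mass / volume * 1000
= 11.13 / 982.8 * 1000
= 0.01132478632 * 1000
= 11.3248 mg/m^3

11.3248 mg/m^3


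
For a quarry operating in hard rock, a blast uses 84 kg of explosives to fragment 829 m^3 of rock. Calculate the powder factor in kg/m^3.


0.1013 kg/m^3

Powder factor = explosive mass / rock volume
= 84 / 829
= 0.1013 kg/m^3


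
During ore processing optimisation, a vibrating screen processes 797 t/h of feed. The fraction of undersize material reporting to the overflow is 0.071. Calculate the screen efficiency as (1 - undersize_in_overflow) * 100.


Screen efficiency = (1 - fraction of undersize in overflow) * 100
= (1 - 0.071) * 100
= 0.929 * 100
= 92.9%

92.9%


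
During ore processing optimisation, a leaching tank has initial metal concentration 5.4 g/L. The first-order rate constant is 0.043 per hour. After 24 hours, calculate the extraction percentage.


64.3706%

Compute the exponent:
-k * t = -0.043 * 24 = -1.032
Remaining concentration:
C = 5.4 * exp(-1.032)
= 5.4 * 0.3562936602
= 1.923985765 g/L
Extracted = 5.4 - 1.923985765 = 3.476014235 g/L
Extraction % = 3.476014235 / 5.4 * 100
= 64.3706%


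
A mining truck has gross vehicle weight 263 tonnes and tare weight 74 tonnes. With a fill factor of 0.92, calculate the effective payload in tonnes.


Maximum payload = gross - tare
= 263 - 74 = 189 tonnes
Effective payload = max payload * fill factor
= 189 * 0.92
= 173.88 tonnes

173.88 tonnes


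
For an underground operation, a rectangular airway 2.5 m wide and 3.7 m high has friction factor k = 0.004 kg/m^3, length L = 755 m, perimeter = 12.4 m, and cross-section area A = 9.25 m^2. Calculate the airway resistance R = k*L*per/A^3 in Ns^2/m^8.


Compute the numerator:
k * L * per = 0.004 * 755 * 12.4
= 37.448
Compute the denominator:
A^3 = 9.25^3 = 791.453125
Resistance:
R = 37.448 / 791.453125
= 0.0473 Ns^2/m^8

0.0473 Ns^2/m^8


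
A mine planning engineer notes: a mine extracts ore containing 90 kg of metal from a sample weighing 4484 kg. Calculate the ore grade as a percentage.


2.0071%

Ore grade = (metal mass / ore mass) * 100
= (90 / 4484) * 100
= 0.02007136485 * 100
= 2.0071%


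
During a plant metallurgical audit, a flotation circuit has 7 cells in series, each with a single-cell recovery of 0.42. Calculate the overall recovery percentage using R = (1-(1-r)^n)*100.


Complement of single-cell recovery:
1 - r = 1 - 0.42 = 0.58
Raise to power n:
(1 - r)^7 = 0.58^7 = 0.02207984168
Overall recovery:
R = (1 - 0.02207984168) * 100
= 97.792%

97.792%


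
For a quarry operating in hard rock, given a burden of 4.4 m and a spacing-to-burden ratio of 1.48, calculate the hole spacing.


6.512 m

Spacing = burden * ratio
= 4.4 * 1.48
= 6.512 m


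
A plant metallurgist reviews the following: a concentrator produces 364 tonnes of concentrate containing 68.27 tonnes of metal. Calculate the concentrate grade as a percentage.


18.7555%

Grade = (metal in concentrate / concentrate mass) * 100
= (68.27 / 364) * 100
= 0.1875549451 * 100
= 18.7555%


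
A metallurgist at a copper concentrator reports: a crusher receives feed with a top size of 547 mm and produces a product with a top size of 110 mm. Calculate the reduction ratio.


Reduction ratio = feed size / product size
= 547 / 110
= 4.9727

4.9727


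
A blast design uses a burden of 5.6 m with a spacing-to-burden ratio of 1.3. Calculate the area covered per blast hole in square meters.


First, find the spacing:
Spacing = burden * ratio = 5.6 * 1.3
= 7.28 m
Then, calculate the area:
Area = burden * spacing = 5.6 * 7.28
= 40.768 m^2

40.768 m^2


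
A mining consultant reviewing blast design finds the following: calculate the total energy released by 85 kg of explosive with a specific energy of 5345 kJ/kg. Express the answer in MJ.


454.325 MJ

Energy = mass * specific_energy / 1000
= 85 * 5345 / 1000
= 454325 / 1000
= 454.325 MJ


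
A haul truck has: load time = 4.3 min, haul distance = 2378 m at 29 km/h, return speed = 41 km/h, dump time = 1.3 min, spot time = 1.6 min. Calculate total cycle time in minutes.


Convert haul speed to m/min: 29 * 1000/60 = 483.3333333 m/min
Haul time = 2378 / 483.3333333 = 4.92 min
Convert return speed to m/min: 41 * 1000/60 = 683.3333333 m/min
Return time = 2378 / 683.3333333 = 3.48 min
Total cycle time:
= 4.3 + 4.92 + 1.3 + 3.48 + 1.6
= 15.6 min

15.6 min


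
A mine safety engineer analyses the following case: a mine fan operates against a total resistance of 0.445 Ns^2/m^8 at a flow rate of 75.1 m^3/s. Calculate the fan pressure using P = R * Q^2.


Compute Q^2:
Q^2 = 75.1^2 = 5640.01
Compute pressure:
P = R * Q^2 = 0.445 * 5640.01
= 2509.8045 Pa

2509.8045 Pa


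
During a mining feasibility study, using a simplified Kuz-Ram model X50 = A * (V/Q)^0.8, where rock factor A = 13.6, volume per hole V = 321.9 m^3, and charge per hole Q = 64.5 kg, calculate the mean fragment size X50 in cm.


49.2116 cm

Compute V/Q:
V/Q = 321.9 / 64.5 = 4.990697674
Raise to the power 0.8:
(V/Q)^0.8 = 4.990697674^0.8 = 3.618503605
Multiply by A:
X50 = 13.6 * 3.618503605
= 49.2116 cm


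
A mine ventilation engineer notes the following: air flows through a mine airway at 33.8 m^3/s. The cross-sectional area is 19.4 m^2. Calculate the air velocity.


1.7423 m/s

Velocity = flow rate / cross-sectional area
= 33.8 / 19.4
= 1.7423 m/s


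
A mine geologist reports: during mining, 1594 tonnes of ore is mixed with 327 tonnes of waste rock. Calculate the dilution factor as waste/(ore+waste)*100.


Total material = ore + waste
= 1594 + 327 = 1921 tonnes
Dilution = waste / total * 100
= 327 / 1921 * 100
= 0.1702238417 * 100
= 17.0224%

17.0224%


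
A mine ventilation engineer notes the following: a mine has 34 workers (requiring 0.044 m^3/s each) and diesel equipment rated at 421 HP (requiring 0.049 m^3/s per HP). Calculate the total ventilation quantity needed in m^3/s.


22.125 m^3/s

Airflow for workers:
Q_people = 34 * 0.044 = 1.496 m^3/s
Airflow for diesel equipment:
Q_diesel = 421 * 0.049 = 20.629 m^3/s
Total ventilation:
Q_total = 1.496 + 20.629
= 22.125 m^3/s


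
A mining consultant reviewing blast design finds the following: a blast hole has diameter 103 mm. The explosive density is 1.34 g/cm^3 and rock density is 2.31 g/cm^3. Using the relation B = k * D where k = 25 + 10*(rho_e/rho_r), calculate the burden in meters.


3.1725 m

First, compute k:
rho_e / rho_r = 1.34 / 2.31 = 0.5800865801
k = 25 + 10 * 0.5800865801 = 30.8008658
Then, compute burden:
B = k * D / 1000 = 30.8008658 * 103 / 1000
= 3172.489177 / 1000
= 3.1725 m


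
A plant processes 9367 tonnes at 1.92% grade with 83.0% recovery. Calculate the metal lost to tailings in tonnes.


30.5739 tonnes

Total metal in feed:
= 9367 * 1.92 / 100 = 179.8464 tonnes
Metal recovered:
= 179.8464 * 83.0 / 100 = 149.272512 tonnes
Metal lost to tailings:
= 179.8464 - 149.272512
= 30.5739 tonnes


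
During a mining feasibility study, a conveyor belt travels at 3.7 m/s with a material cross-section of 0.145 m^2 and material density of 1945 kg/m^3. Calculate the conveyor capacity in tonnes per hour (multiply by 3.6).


Volumetric flow = speed * area
= 3.7 * 0.145 = 0.5365 m^3/s
Mass flow = volumetric * density
= 0.5365 * 1945 = 1043.4925 kg/s
Convert to t/h: multiply by 3.6
Capacity = 1043.4925 * 3.6
= 3756.573 t/h

3756.573 t/h


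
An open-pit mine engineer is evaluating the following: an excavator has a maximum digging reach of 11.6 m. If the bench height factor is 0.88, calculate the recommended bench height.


Bench height = reach * factor
= 11.6 * 0.88
= 10.208 m

10.208 m


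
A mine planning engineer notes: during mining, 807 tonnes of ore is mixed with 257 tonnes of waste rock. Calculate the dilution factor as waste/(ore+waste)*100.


24.1541%

Total material = ore + waste
= 807 + 257 = 1064 tonnes
Dilution = waste / total * 100
= 257 / 1064 * 100
= 0.2415413534 * 100
= 24.1541%


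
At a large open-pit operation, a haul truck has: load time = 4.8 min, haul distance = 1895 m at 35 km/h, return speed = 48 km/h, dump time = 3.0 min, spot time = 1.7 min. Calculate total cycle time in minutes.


15.1173 min

Convert haul speed to m/min: 35 * 1000/60 = 583.3333333 m/min
Haul time = 1895 / 583.3333333 = 3.248571429 min
Convert return speed to m/min: 48 * 1000/60 = 800 m/min
Return time = 1895 / 800 = 2.36875 min
Total cycle time:
= 4.8 + 3.248571429 + 3.0 + 2.36875 + 1.7
= 15.1173 min


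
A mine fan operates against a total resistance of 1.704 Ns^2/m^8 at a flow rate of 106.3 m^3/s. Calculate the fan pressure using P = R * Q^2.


19254.6718 Pa

Compute Q^2:
Q^2 = 106.3^2 = 11299.69
Compute pressure:
P = R * Q^2 = 1.704 * 11299.69
= 19254.6718 Pa


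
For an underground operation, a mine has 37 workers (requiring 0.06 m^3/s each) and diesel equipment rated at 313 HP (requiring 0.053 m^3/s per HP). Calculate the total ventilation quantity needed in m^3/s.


Airflow for workers:
Q_people = 37 * 0.06 = 2.22 m^3/s
Airflow for diesel equipment:
Q_diesel = 313 * 0.053 = 16.589 m^3/s
Total ventilation:
Q_total = 2.22 + 16.589
= 18.809 m^3/s

18.809 m^3/s


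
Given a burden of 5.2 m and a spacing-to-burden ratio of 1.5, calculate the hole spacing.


7.8 m

Spacing = burden * ratio
= 5.2 * 1.5
= 7.8 m


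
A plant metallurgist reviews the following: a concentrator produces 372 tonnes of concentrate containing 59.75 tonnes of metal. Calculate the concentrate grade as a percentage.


16.0618%

Grade = (metal in concentrate / concentrate mass) * 100
= (59.75 / 372) * 100
= 0.1606182796 * 100
= 16.0618%


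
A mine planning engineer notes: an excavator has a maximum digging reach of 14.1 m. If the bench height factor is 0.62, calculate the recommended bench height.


Bench height = reach * factor
= 14.1 * 0.62
= 8.742 m

8.742 m


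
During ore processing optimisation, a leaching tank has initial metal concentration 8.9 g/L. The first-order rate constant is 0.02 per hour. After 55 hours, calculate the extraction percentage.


Compute the exponent:
-k * t = -0.02 * 55 = -1.1
Remaining concentration:
C = 8.9 * exp(-1.1)
= 8.9 * 0.3328710837
= 2.962552645 g/L
Extracted = 8.9 - 2.962552645 = 5.937447355 g/L
Extraction % = 5.937447355 / 8.9 * 100
= 66.7129%

66.7129%


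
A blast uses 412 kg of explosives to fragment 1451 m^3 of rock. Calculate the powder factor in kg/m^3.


Powder factor = explosive mass / rock volume
= 412 / 1451
= 0.2839 kg/m^3

0.2839 kg/m^3


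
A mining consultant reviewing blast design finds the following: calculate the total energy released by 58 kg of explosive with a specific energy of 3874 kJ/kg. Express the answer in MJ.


Energy = mass * specific_energy / 1000
= 58 * 3874 / 1000
= 224692 / 1000
= 224.692 MJ

224.692 MJ


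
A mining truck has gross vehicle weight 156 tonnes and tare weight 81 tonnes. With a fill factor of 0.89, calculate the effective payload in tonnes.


Maximum payload = gross - tare
= 156 - 81 = 75 tonnes
Effective payload = max payload * fill factor
= 75 * 0.89
= 66.75 tonnes

66.75 tonnes


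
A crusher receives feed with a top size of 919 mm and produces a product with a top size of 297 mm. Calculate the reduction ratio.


Reduction ratio = feed size / product size
= 919 / 297
= 3.0943

3.0943


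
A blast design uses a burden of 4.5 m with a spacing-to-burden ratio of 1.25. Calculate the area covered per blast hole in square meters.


First, find the spacing:
Spacing = burden * ratio = 4.5 * 1.25
= 5.625 m
Then, calculate the area:
Area = burden * spacing = 4.5 * 5.625
= 25.3125 m^2

25.3125 m^2


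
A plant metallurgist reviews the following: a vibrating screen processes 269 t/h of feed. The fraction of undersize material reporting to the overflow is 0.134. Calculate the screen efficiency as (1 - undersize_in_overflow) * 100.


Screen efficiency = (1 - fraction of undersize in overflow) * 100
= (1 - 0.134) * 100
= 0.866 * 100
= 86.6%

86.6%


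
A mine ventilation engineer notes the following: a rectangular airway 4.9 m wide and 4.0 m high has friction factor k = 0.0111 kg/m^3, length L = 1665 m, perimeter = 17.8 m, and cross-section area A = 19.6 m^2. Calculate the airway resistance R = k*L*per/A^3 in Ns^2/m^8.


0.0437 Ns^2/m^8

Compute the numerator:
k * L * per = 0.0111 * 1665 * 17.8
= 328.9707
Compute the denominator:
A^3 = 19.6^3 = 7529.536
Resistance:
R = 328.9707 / 7529.536
= 0.0437 Ns^2/m^8


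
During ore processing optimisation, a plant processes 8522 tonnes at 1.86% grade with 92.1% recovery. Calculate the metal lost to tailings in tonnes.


Total metal in feed:
= 8522 * 1.86 / 100 = 158.5092 tonnes
Metal recovered:
= 158.5092 * 92.1 / 100 = 145.9869732 tonnes
Metal lost to tailings:
= 158.5092 - 145.9869732
= 12.5222 tonnes

12.5222 tonnes


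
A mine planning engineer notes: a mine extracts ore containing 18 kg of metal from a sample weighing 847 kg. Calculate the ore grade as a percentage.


2.1251%

Ore grade = (metal mass / ore mass) * 100
= (18 / 847) * 100
= 0.0212514758 * 100
= 2.1251%


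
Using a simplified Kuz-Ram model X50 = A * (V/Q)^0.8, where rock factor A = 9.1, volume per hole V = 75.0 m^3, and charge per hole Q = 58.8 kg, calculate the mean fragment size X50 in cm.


11.0558 cm

Compute V/Q:
V/Q = 75.0 / 58.8 = 1.275510204
Raise to the power 0.8:
(V/Q)^0.8 = 1.275510204^0.8 = 1.214918513
Multiply by A:
X50 = 9.1 * 1.214918513
= 11.0558 cm


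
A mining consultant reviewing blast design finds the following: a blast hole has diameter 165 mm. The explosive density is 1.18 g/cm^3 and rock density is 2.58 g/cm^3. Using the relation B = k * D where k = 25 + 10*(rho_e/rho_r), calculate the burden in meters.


First, compute k:
rho_e / rho_r = 1.18 / 2.58 = 0.4573643411
k = 25 + 10 * 0.4573643411 = 29.57364341
Then, compute burden:
B = k * D / 1000 = 29.57364341 * 165 / 1000
= 4879.651163 / 1000
= 4.8797 m

4.8797 m


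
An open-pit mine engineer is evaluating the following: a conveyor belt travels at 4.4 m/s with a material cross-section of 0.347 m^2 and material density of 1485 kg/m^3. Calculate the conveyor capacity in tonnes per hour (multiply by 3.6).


8162.2728 t/h

Volumetric flow = speed * area
= 4.4 * 0.347 = 1.5268 m^3/s
Mass flow = volumetric * density
= 1.5268 * 1485 = 2267.298 kg/s
Convert to t/h: multiply by 3.6
Capacity = 2267.298 * 3.6
= 8162.2728 t/h


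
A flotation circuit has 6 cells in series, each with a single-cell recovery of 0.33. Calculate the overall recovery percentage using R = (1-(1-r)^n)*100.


90.9542%

Complement of single-cell recovery:
1 - r = 1 - 0.33 = 0.67
Raise to power n:
(1 - r)^6 = 0.67^6 = 0.09045838217
Overall recovery:
R = (1 - 0.09045838217) * 100
= 90.9542%
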